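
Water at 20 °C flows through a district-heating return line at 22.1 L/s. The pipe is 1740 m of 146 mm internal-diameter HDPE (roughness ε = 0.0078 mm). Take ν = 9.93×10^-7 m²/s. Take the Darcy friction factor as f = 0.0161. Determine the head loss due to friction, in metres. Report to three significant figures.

V = 4Q/(πD²) = 4·0.0221/(π·0.146²) = 1.320 m/s
h_f = f(L/D)V²/(2g) = 0.01610·(1740/0.146)·1.320²/(2·9.81) = 17.04 m

h_f ≈ 17.0 m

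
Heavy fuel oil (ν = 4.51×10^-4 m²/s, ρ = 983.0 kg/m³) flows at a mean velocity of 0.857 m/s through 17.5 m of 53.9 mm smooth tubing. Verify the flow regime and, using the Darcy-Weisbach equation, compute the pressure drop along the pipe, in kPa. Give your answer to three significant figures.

Δp ≈ 73.2 kPa

Re = VD/ν = 0.857·0.05390/4.51×10^-4 = 102 → laminar (Re < 2300)
f = 64/Re = 0.6249
h_f = f(L/D)V²/(2g) = 0.6249·(17.5/0.05390)·0.857²/(2·9.81) = 7.594 m
Δp = ρg·h_f = 983.0·9.81·7.594 = 73.24 kPa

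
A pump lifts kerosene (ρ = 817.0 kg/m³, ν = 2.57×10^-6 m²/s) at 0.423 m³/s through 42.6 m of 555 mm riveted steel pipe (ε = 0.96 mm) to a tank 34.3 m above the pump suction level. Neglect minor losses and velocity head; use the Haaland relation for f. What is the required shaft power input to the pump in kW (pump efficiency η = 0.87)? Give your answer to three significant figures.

V = 4Q/(πD²) = 1.748 m/s; Re = 3.78×10^5; ε/D = 0.00173; f = 0.02306
h_f = f(L/D)V²/2g = 0.2758 m
Total head H = z + h_f = 34.3 + 0.2758 = 34.58 m
P_hyd = ρgQH = 817.0·9.81·0.423·34.58 = 117.2 kW
P_shaft = P_hyd/η = 117.2/0.87 = 134.7 kW

P_shaft ≈ 135 kW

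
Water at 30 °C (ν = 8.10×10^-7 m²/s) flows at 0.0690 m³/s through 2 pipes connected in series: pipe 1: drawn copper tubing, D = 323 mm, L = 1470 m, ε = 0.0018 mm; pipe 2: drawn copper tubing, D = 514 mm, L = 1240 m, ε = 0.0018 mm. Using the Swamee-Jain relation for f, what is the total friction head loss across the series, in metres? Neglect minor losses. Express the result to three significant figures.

H ≈ 2.54 m

Pipe 1: V = 0.8421 m/s, Re = 3.36×10^5, ε/D = 5.57×10^-6, f = 0.01415, h_1 = f(L/D)V²/2g = 2.327 m
Pipe 2: V = 0.3325 m/s, Re = 2.11×10^5, ε/D = 3.50×10^-6, f = 0.01540, h_2 = f(L/D)V²/2g = 0.2094 m
Series → Q common, losses add: H = Σh = 2.536 m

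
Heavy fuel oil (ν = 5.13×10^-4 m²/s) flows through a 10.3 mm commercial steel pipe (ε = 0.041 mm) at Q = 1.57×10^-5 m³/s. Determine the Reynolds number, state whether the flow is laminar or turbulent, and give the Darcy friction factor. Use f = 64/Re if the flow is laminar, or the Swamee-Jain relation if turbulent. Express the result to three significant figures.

Re ≈ 3.78; laminar; f = 64/Re ≈ 16.9

V = 4Q/(πD²) = 0.1884 m/s
Re = VD/ν = 0.1884·0.0103/5.13×10^-4 = 3.78
Re < 2300 → laminar → f = 64/Re = 16.92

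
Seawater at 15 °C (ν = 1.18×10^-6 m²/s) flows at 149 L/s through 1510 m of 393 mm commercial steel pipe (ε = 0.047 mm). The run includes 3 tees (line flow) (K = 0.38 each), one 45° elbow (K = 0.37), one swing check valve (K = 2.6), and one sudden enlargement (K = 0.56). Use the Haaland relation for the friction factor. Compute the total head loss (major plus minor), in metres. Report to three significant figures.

H_L ≈ 4.74 m

V = 4Q/(πD²) = 1.228 m/s; V²/2g = 0.07690 m
Re = 4.09×10^5, ε/D = 1.20×10^-4 → f = 0.01481 (Haaland)
Major: h_f = f(L/D)·V²/2g = 0.01481·3842·0.07690 = 4.376 m
Minor: ΣK = 4.67; h_m = ΣK·V²/2g = 0.3591 m
Total H_L = 4.376 + 0.3591 = 4.735 m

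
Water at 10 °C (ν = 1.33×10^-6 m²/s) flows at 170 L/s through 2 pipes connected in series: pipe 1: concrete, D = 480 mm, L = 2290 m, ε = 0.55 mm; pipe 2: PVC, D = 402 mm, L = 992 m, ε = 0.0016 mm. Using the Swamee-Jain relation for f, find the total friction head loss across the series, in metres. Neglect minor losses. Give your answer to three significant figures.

H ≈ 7.64 m

Pipe 1: V = 0.9395 m/s, Re = 3.39×10^5, ε/D = 0.00115, f = 0.02123, h_1 = f(L/D)V²/2g = 4.556 m
Pipe 2: V = 1.339 m/s, Re = 4.05×10^5, ε/D = 3.98×10^-6, f = 0.01366, h_2 = f(L/D)V²/2g = 3.081 m
Series → Q common, losses add: H = Σh = 7.637 m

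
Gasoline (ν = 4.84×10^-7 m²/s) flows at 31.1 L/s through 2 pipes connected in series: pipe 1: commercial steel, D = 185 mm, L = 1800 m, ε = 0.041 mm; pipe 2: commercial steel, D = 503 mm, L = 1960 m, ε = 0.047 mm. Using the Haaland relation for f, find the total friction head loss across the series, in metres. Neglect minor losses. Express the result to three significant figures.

H ≈ 10.5 m

Pipe 1: V = 1.157 m/s, Re = 4.42×10^5, ε/D = 2.22×10^-4, f = 0.01564, h_1 = f(L/D)V²/2g = 10.38 m
Pipe 2: V = 0.1565 m/s, Re = 1.63×10^5, ε/D = 9.34×10^-5, f = 0.01670, h_2 = f(L/D)V²/2g = 0.08126 m
Series → Q common, losses add: H = Σh = 10.47 m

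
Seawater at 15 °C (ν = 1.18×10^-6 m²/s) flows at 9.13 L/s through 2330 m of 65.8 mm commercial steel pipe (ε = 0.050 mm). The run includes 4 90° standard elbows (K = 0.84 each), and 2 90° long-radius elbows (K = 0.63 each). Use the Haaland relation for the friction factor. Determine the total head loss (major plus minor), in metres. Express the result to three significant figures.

V = 4Q/(πD²) = 2.685 m/s; V²/2g = 0.3674 m
Re = 1.50×10^5, ε/D = 7.60×10^-4 → f = 0.02032 (Haaland)
Major: h_f = f(L/D)·V²/2g = 0.02032·35410·0.3674 = 264.4 m
Minor: ΣK = 4.62; h_m = ΣK·V²/2g = 1.697 m
Total H_L = 264.4 + 1.697 = 266.1 m

H_L ≈ 266 m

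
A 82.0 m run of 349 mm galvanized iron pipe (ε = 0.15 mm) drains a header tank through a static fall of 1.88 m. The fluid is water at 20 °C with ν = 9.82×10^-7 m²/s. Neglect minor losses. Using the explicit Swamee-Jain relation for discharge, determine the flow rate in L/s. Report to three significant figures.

Swamee-Jain (Type II): Q = -0.965·√(gD⁵h_f/L)·ln[ε/(3.7D) + √(3.17ν²L/(gD³h_f))]
√(gD⁵h_f/L) = √(9.81·0.349⁵·1.88/82.0) = 0.03412
ε/(3.7D) = 1.16×10^-4; √(3.17ν²L/(gD³h_f)) = 1.79×10^-5
Q = -0.965·0.03412·ln(1.340×10^-4) = 0.2937 m³/s
Check: V = 3.07 m/s, Re = 1.09×10^6, f = 0.01676, h_f = 1.89 m ≈ 1.88 m ✓

Q ≈ 294 L/s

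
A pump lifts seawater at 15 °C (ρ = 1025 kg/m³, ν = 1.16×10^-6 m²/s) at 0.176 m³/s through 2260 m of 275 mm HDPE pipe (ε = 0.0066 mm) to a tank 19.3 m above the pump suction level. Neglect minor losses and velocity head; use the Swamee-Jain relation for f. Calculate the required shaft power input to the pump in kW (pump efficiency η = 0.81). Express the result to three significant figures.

P_shaft ≈ 145 kW

V = 4Q/(πD²) = 2.963 m/s; Re = 7.02×10^5; ε/D = 2.40×10^-5; f = 0.01279
h_f = f(L/D)V²/2g = 47.03 m
Total head H = z + h_f = 19.3 + 47.03 = 66.33 m
P_hyd = ρgQH = 1025·9.81·0.176·66.33 = 117.4 kW
P_shaft = P_hyd/η = 117.4/0.81 = 144.9 kW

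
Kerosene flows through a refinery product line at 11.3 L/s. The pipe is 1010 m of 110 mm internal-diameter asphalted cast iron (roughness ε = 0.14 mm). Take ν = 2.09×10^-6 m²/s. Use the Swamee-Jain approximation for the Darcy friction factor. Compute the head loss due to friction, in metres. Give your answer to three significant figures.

h_f ≈ 16.1 m

V = 4Q/(πD²) = 4·0.0113/(π·0.110²) = 1.189 m/s
Re = VD/ν = 1.189·0.110/2.09×10^-6 = 6.26×10^4 → turbulent
ε/D = 0.14/110 = 0.00127
Swamee-Jain: f = 0.02431
h_f = f(L/D)V²/(2g) = 0.02431·(1010/0.110)·1.189²/(2·9.81) = 16.08 m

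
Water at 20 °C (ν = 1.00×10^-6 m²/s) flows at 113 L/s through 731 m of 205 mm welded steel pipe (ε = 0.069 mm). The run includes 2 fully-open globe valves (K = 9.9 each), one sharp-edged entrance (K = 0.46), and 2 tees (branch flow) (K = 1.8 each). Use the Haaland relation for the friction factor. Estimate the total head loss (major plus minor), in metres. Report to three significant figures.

H_L ≈ 48.7 m

V = 4Q/(πD²) = 3.424 m/s; V²/2g = 0.5974 m
Re = 7.02×10^5, ε/D = 3.37×10^-4 → f = 0.01615 (Haaland)
Major: h_f = f(L/D)·V²/2g = 0.01615·3566·0.5974 = 34.41 m
Minor: ΣK = 23.9; h_m = ΣK·V²/2g = 14.25 m
Total H_L = 34.41 + 14.25 = 48.66 m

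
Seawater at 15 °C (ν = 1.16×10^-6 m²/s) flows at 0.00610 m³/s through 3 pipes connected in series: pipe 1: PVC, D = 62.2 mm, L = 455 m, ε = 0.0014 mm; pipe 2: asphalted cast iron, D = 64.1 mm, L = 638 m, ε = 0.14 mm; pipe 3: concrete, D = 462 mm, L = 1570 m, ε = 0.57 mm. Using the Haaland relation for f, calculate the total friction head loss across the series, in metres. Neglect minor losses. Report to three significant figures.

Pipe 1: V = 2.008 m/s, Re = 1.08×10^5, ε/D = 2.25×10^-5, f = 0.01765, h_1 = f(L/D)V²/2g = 26.51 m
Pipe 2: V = 1.890 m/s, Re = 1.04×10^5, ε/D = 0.00218, f = 0.02540, h_2 = f(L/D)V²/2g = 46.04 m
Pipe 3: V = 0.03639 m/s, Re = 1.45×10^4, ε/D = 0.00123, f = 0.02992, h_3 = f(L/D)V²/2g = 0.006863 m
Series → Q common, losses add: H = Σh = 72.56 m

H ≈ 72.6 m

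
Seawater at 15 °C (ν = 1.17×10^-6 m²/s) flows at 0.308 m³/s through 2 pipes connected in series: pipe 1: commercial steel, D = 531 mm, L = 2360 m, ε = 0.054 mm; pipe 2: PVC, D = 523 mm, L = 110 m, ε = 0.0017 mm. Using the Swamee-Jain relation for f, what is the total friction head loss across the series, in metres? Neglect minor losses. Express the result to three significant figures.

H ≈ 6.47 m

Pipe 1: V = 1.391 m/s, Re = 6.31×10^5, ε/D = 1.02×10^-4, f = 0.01412, h_1 = f(L/D)V²/2g = 6.189 m
Pipe 2: V = 1.434 m/s, Re = 6.41×10^5, ε/D = 3.25×10^-6, f = 0.01259, h_2 = f(L/D)V²/2g = 0.2774 m
Series → Q common, losses add: H = Σh = 6.466 m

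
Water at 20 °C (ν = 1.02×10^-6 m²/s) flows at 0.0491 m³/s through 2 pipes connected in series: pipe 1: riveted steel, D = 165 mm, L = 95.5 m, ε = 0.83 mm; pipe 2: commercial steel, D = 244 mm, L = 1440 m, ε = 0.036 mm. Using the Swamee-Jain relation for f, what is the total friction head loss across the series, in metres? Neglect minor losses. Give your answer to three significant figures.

H ≈ 10.2 m

Pipe 1: V = 2.296 m/s, Re = 3.71×10^5, ε/D = 0.00503, f = 0.03080, h_1 = f(L/D)V²/2g = 4.790 m
Pipe 2: V = 1.050 m/s, Re = 2.51×10^5, ε/D = 1.48×10^-4, f = 0.01624, h_2 = f(L/D)V²/2g = 5.385 m
Series → Q common, losses add: H = Σh = 10.18 m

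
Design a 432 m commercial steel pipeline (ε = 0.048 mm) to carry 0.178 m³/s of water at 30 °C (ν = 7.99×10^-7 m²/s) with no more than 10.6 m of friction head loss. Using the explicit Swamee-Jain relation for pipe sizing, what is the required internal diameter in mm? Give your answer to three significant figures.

Swamee-Jain (Type III): D = 0.66·[ε^1.25·(LQ²/(gh_f))^4.75 + ν·Q^9.4·(L/(gh_f))^5.2]^0.04
LQ²/(gh_f) = 0.1316; L/(gh_f) = 4.154
Term 1 = ε^1.25·(…)^4.75 = 2.62×10^-10; Term 2 = ν·Q^9.4·(…)^5.2 = 1.18×10^-10
D = 0.66·(2.62×10^-10 + 1.18×10^-10)^0.04 = 0.2772 m = 277 mm
Check: V = 2.95 m/s, Re = 1.02×10^6, f = 0.01445, h_f = 9.99 m ≈ 10.6 m ✓

D ≈ 277 mm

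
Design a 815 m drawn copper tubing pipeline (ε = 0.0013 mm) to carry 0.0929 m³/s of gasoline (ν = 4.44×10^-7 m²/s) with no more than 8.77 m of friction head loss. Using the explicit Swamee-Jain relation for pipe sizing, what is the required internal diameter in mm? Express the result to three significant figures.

Swamee-Jain (Type III): D = 0.66·[ε^1.25·(LQ²/(gh_f))^4.75 + ν·Q^9.4·(L/(gh_f))^5.2]^0.04
LQ²/(gh_f) = 0.08176; L/(gh_f) = 9.473
Term 1 = ε^1.25·(…)^4.75 = 3.00×10^-13; Term 2 = ν·Q^9.4·(…)^5.2 = 1.06×10^-11
D = 0.66·(3.00×10^-13 + 1.06×10^-11)^0.04 = 0.2404 m = 240 mm
Check: V = 2.05 m/s, Re = 1.11×10^6, f = 0.01155, h_f = 8.36 m ≈ 8.77 m ✓

D ≈ 240 mm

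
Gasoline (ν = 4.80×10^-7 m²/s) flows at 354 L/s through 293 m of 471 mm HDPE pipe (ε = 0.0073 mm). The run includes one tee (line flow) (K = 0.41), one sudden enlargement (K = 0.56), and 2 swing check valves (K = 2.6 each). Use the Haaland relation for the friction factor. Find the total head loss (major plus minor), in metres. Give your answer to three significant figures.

H_L ≈ 2.71 m

V = 4Q/(πD²) = 2.032 m/s; V²/2g = 0.2104 m
Re = 1.99×10^6, ε/D = 1.55×10^-5 → f = 0.01081 (Haaland)
Major: h_f = f(L/D)·V²/2g = 0.01081·622.1·0.2104 = 1.415 m
Minor: ΣK = 6.17; h_m = ΣK·V²/2g = 1.298 m
Total H_L = 1.415 + 1.298 = 2.713 m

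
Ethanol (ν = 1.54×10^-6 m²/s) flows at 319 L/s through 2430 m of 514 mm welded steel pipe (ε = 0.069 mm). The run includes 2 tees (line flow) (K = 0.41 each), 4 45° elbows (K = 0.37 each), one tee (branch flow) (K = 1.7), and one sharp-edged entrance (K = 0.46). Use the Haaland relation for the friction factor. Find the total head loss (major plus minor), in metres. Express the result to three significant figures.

H_L ≈ 8.85 m

V = 4Q/(πD²) = 1.537 m/s; V²/2g = 0.1205 m
Re = 5.13×10^5, ε/D = 1.34×10^-4 → f = 0.01460 (Haaland)
Major: h_f = f(L/D)·V²/2g = 0.01460·4728·0.1205 = 8.314 m
Minor: ΣK = 4.46; h_m = ΣK·V²/2g = 0.5373 m
Total H_L = 8.314 + 0.5373 = 8.851 m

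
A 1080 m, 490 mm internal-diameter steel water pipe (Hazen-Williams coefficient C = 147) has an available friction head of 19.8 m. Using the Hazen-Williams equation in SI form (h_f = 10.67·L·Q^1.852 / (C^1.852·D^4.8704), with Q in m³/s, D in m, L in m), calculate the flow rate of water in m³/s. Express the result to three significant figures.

Q ≈ 0.724 m³/s

Rearranging: Q = [h_f·C^1.852·D^4.8704 / (10.67·L)]^(1/1.852)
Q = [19.8·147^1.852·0.490^4.8704 / (10.67·1080)]^0.540 = 0.7239 m³/s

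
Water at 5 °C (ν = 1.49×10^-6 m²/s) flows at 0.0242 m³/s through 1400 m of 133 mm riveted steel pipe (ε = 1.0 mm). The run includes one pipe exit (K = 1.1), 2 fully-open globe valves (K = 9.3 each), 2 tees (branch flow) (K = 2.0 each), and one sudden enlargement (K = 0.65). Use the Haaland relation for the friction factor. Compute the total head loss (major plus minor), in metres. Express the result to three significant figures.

H_L ≈ 60.7 m

V = 4Q/(πD²) = 1.742 m/s; V²/2g = 0.1546 m
Re = 1.55×10^5, ε/D = 0.00752 → f = 0.03499 (Haaland)
Major: h_f = f(L/D)·V²/2g = 0.03499·10526·0.1546 = 56.97 m
Minor: ΣK = 24.4; h_m = ΣK·V²/2g = 3.766 m
Total H_L = 56.97 + 3.766 = 60.73 m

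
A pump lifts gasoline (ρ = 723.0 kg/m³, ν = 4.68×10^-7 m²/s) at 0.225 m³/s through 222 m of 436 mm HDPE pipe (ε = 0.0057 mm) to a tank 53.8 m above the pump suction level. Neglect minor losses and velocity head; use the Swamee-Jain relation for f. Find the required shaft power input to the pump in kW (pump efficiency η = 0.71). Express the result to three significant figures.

P_shaft ≈ 122 kW

V = 4Q/(πD²) = 1.507 m/s; Re = 1.40×10^6; ε/D = 1.31×10^-5; f = 0.01136
h_f = f(L/D)V²/2g = 0.6696 m
Total head H = z + h_f = 53.8 + 0.6696 = 54.47 m
P_hyd = ρgQH = 723.0·9.81·0.225·54.47 = 86.92 kW
P_shaft = P_hyd/η = 86.92/0.71 = 122.4 kW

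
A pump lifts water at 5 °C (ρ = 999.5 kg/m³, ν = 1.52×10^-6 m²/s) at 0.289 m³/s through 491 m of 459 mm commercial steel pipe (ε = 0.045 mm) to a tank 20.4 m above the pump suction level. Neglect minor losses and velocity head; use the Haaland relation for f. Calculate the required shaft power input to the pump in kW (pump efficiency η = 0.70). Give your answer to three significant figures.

P_shaft ≈ 92.1 kW

V = 4Q/(πD²) = 1.747 m/s; Re = 5.27×10^5; ε/D = 9.80×10^-5; f = 0.01415
h_f = f(L/D)V²/2g = 2.354 m
Total head H = z + h_f = 20.4 + 2.354 = 22.75 m
P_hyd = ρgQH = 999.5·9.81·0.289·22.75 = 64.48 kW
P_shaft = P_hyd/η = 64.48/0.70 = 92.11 kW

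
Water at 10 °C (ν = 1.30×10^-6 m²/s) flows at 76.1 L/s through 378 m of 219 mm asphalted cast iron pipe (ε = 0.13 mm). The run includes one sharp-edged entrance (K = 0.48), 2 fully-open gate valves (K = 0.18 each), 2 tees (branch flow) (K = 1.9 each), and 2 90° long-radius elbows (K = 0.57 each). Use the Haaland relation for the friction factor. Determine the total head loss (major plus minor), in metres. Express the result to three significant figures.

H_L ≈ 7.83 m

V = 4Q/(πD²) = 2.020 m/s; V²/2g = 0.2080 m
Re = 3.40×10^5, ε/D = 5.94×10^-4 → f = 0.01847 (Haaland)
Major: h_f = f(L/D)·V²/2g = 0.01847·1726·0.2080 = 6.631 m
Minor: ΣK = 5.78; h_m = ΣK·V²/2g = 1.202 m
Total H_L = 6.631 + 1.202 = 7.833 m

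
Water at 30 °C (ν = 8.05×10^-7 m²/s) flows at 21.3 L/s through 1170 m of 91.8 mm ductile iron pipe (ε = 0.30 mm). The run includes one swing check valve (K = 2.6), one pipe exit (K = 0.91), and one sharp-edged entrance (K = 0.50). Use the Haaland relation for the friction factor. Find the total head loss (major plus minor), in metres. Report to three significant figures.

V = 4Q/(πD²) = 3.218 m/s; V²/2g = 0.5278 m
Re = 3.67×10^5, ε/D = 0.00327 → f = 0.02717 (Haaland)
Major: h_f = f(L/D)·V²/2g = 0.02717·12745·0.5278 = 182.8 m
Minor: ΣK = 4.01; h_m = ΣK·V²/2g = 2.117 m
Total H_L = 182.8 + 2.117 = 184.9 m

H_L ≈ 185 m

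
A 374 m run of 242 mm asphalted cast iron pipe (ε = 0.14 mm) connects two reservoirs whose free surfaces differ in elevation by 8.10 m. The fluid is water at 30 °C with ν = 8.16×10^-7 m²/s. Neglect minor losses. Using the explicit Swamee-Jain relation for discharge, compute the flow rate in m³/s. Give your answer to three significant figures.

Q ≈ 0.110 m³/s

Swamee-Jain (Type II): Q = -0.965·√(gD⁵h_f/L)·ln[ε/(3.7D) + √(3.17ν²L/(gD³h_f))]
√(gD⁵h_f/L) = √(9.81·0.242⁵·8.10/374) = 0.01328
ε/(3.7D) = 1.56×10^-4; √(3.17ν²L/(gD³h_f)) = 2.65×10^-5
Q = -0.965·0.01328·ln(1.828×10^-4) = 0.1103 m³/s
Check: V = 2.40 m/s, Re = 7.11×10^5, f = 0.01800, h_f = 8.15 m ≈ 8.10 m ✓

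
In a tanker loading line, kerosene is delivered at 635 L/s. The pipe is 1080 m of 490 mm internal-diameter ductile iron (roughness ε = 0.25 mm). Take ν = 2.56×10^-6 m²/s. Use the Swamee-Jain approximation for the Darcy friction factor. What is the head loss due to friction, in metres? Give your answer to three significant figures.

V = 4Q/(πD²) = 4·0.635/(π·0.490²) = 3.367 m/s
Re = VD/ν = 3.367·0.490/2.56×10^-6 = 6.45×10^5 → turbulent
ε/D = 0.25/490 = 5.10×10^-4
Swamee-Jain: f = 0.01764
h_f = f(L/D)V²/(2g) = 0.01764·(1080/0.490)·3.367²/(2·9.81) = 22.47 m

h_f ≈ 22.5 m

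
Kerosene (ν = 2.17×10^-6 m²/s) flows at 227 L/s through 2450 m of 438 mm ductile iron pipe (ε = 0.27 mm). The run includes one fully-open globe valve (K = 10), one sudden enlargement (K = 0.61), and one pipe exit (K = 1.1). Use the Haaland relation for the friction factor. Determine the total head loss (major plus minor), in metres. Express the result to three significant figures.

H_L ≈ 13.5 m

V = 4Q/(πD²) = 1.507 m/s; V²/2g = 0.1157 m
Re = 3.04×10^5, ε/D = 6.16×10^-4 → f = 0.01870 (Haaland)
Major: h_f = f(L/D)·V²/2g = 0.01870·5594·0.1157 = 12.10 m
Minor: ΣK = 11.7; h_m = ΣK·V²/2g = 1.355 m
Total H_L = 12.10 + 1.355 = 13.46 m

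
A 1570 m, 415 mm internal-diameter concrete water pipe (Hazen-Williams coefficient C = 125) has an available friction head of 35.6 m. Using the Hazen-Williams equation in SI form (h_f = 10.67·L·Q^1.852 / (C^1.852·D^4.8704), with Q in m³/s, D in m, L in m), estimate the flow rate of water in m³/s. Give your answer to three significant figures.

Rearranging: Q = [h_f·C^1.852·D^4.8704 / (10.67·L)]^(1/1.852)
Q = [35.6·125^1.852·0.415^4.8704 / (10.67·1570)]^0.540 = 0.4460 m³/s

Q ≈ 0.446 m³/s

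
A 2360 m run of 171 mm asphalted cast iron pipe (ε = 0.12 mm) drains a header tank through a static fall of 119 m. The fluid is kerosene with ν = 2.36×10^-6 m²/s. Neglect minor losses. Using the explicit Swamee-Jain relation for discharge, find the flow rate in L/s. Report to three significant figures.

Swamee-Jain (Type II): Q = -0.965·√(gD⁵h_f/L)·ln[ε/(3.7D) + √(3.17ν²L/(gD³h_f))]
√(gD⁵h_f/L) = √(9.81·0.171⁵·119/2360) = 0.008504
ε/(3.7D) = 1.90×10^-4; √(3.17ν²L/(gD³h_f)) = 8.45×10^-5
Q = -0.965·0.008504·ln(2.742×10^-4) = 0.06731 m³/s
Check: V = 2.93 m/s, Re = 2.12×10^5, f = 0.01984, h_f = 120 m ≈ 119 m ✓

Q ≈ 67.3 L/s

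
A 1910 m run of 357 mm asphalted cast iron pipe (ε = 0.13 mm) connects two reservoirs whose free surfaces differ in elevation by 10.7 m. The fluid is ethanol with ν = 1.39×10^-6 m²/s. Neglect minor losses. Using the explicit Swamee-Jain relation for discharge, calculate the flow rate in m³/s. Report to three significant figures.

Swamee-Jain (Type II): Q = -0.965·√(gD⁵h_f/L)·ln[ε/(3.7D) + √(3.17ν²L/(gD³h_f))]
√(gD⁵h_f/L) = √(9.81·0.357⁵·10.7/1910) = 0.01785
ε/(3.7D) = 9.84×10^-5; √(3.17ν²L/(gD³h_f)) = 4.95×10^-5
Q = -0.965·0.01785·ln(1.479×10^-4) = 0.1519 m³/s
Check: V = 1.52 m/s, Re = 3.90×10^5, f = 0.01714, h_f = 10.8 m ≈ 10.7 m ✓

Q ≈ 0.152 m³/s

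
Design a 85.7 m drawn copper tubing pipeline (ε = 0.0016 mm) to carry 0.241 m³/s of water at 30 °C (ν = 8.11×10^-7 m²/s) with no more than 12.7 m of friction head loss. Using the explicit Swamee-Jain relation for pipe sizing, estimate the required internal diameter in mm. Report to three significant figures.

D ≈ 205 mm

Swamee-Jain (Type III): D = 0.66·[ε^1.25·(LQ²/(gh_f))^4.75 + ν·Q^9.4·(L/(gh_f))^5.2]^0.04
LQ²/(gh_f) = 0.03995; L/(gh_f) = 0.6879
Term 1 = ε^1.25·(…)^4.75 = 1.30×10^-14; Term 2 = ν·Q^9.4·(…)^5.2 = 1.80×10^-13
D = 0.66·(1.30×10^-14 + 1.80×10^-13)^0.04 = 0.2046 m = 205 mm
Check: V = 7.33 m/s, Re = 1.85×10^6, f = 0.01078, h_f = 12.4 m ≈ 12.7 m ✓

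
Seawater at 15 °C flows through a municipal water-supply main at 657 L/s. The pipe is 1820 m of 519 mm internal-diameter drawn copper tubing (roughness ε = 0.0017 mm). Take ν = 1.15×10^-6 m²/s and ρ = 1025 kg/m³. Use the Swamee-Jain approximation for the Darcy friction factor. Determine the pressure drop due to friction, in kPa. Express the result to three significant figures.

Δp ≈ 192 kPa

V = 4Q/(πD²) = 4·0.657/(π·0.519²) = 3.106 m/s
Re = VD/ν = 3.106·0.519/1.15×10^-6 = 1.40×10^6 → turbulent
ε/D = 0.0017/519 = 3.28×10^-6
Swamee-Jain: f = 0.01108
h_f = f(L/D)V²/(2g) = 0.01108·(1820/0.519)·3.106²/(2·9.81) = 19.09 m
Δp = ρg·h_f = 1025·9.81·19.09 = 192.0 kPa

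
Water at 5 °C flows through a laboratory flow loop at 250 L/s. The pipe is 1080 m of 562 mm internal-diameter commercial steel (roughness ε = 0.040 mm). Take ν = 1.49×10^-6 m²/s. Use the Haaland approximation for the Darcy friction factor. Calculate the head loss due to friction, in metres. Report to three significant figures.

h_f ≈ 1.44 m

V = 4Q/(πD²) = 4·0.250/(π·0.562²) = 1.008 m/s
Re = VD/ν = 1.008·0.562/1.49×10^-6 = 3.80×10^5 → turbulent
ε/D = 0.040/562 = 7.12×10^-5
Haaland: f = 0.01446
h_f = f(L/D)V²/(2g) = 0.01446·(1080/0.562)·1.008²/(2·9.81) = 1.438 m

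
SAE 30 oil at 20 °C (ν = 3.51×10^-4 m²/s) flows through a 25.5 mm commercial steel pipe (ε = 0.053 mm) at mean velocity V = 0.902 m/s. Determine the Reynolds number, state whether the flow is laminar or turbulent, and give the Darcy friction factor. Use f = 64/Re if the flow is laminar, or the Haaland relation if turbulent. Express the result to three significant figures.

Re = VD/ν = 0.9020·0.0255/3.51×10^-4 = 65.5
Re < 2300 → laminar → f = 64/Re = 0.9767

Re ≈ 65.5; laminar; f = 64/Re ≈ 0.977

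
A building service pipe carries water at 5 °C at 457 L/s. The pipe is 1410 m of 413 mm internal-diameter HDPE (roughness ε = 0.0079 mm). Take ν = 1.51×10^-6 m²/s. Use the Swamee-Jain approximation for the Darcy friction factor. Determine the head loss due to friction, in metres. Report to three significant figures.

V = 4Q/(πD²) = 4·0.457/(π·0.413²) = 3.411 m/s
Re = VD/ν = 3.411·0.413/1.51×10^-6 = 9.33×10^5 → turbulent
ε/D = 0.0079/413 = 1.91×10^-5
Swamee-Jain: f = 0.01218
h_f = f(L/D)V²/(2g) = 0.01218·(1410/0.413)·3.411²/(2·9.81) = 24.67 m

h_f ≈ 24.7 m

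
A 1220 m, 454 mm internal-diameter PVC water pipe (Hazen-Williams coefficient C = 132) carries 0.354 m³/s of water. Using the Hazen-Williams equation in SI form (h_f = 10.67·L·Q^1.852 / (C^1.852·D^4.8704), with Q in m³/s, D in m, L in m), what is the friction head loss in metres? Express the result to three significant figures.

h_f = 10.67·1220·0.354^1.852 / (132^1.852·0.454^4.8704) = 10.53 m

h_f ≈ 10.5 m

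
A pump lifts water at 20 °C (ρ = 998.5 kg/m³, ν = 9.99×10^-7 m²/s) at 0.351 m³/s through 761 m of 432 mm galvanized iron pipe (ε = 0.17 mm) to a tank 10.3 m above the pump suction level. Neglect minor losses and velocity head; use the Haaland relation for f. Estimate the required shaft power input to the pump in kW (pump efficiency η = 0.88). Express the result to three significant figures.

P_shaft ≈ 73.2 kW

V = 4Q/(πD²) = 2.395 m/s; Re = 1.04×10^6; ε/D = 3.94×10^-4; f = 0.01637
h_f = f(L/D)V²/2g = 8.431 m
Total head H = z + h_f = 10.3 + 8.431 = 18.73 m
P_hyd = ρgQH = 998.5·9.81·0.351·18.73 = 64.40 kW
P_shaft = P_hyd/η = 64.40/0.88 = 73.18 kW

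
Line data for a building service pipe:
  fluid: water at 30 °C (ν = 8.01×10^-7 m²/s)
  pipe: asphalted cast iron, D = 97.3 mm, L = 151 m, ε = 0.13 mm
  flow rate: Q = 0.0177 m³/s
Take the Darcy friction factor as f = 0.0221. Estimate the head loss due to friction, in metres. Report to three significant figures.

h_f ≈ 9.91 m

V = 4Q/(πD²) = 4·0.0177/(π·0.0973²) = 2.380 m/s
h_f = f(L/D)V²/(2g) = 0.02210·(151/0.0973)·2.380²/(2·9.81) = 9.905 m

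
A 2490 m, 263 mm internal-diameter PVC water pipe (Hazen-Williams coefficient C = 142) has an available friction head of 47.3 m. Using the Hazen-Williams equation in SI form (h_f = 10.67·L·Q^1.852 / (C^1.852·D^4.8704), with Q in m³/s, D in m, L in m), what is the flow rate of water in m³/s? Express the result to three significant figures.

Rearranging: Q = [h_f·C^1.852·D^4.8704 / (10.67·L)]^(1/1.852)
Q = [47.3·142^1.852·0.263^4.8704 / (10.67·2490)]^0.540 = 0.1388 m³/s

Q ≈ 0.139 m³/s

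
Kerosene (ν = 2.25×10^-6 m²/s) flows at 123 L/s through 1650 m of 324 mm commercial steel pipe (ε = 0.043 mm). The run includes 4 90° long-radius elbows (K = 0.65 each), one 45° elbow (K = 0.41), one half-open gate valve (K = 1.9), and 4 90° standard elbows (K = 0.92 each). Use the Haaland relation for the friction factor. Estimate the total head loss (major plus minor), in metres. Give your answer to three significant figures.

H_L ≈ 10.4 m

V = 4Q/(πD²) = 1.492 m/s; V²/2g = 0.1134 m
Re = 2.15×10^5, ε/D = 1.33×10^-4 → f = 0.01624 (Haaland)
Major: h_f = f(L/D)·V²/2g = 0.01624·5093·0.1134 = 9.384 m
Minor: ΣK = 8.59; h_m = ΣK·V²/2g = 0.9744 m
Total H_L = 9.384 + 0.9744 = 10.36 m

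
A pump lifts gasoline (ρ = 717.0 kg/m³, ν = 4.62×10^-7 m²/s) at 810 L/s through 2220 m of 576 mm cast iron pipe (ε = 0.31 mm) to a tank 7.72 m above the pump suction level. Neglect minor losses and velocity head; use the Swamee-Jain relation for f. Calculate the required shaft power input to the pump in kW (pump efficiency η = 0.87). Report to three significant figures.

P_shaft ≈ 264 kW

V = 4Q/(πD²) = 3.108 m/s; Re = 3.88×10^6; ε/D = 5.38×10^-4; f = 0.01715
h_f = f(L/D)V²/2g = 32.56 m
Total head H = z + h_f = 7.72 + 32.56 = 40.28 m
P_hyd = ρgQH = 717.0·9.81·0.810·40.28 = 229.5 kW
P_shaft = P_hyd/η = 229.5/0.87 = 263.8 kW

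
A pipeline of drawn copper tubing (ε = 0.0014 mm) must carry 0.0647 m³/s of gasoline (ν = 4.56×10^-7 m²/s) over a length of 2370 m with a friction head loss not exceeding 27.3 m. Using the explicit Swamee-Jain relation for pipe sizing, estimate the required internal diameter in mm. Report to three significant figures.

Swamee-Jain (Type III): D = 0.66·[ε^1.25·(LQ²/(gh_f))^4.75 + ν·Q^9.4·(L/(gh_f))^5.2]^0.04
LQ²/(gh_f) = 0.03704; L/(gh_f) = 8.849
Term 1 = ε^1.25·(…)^4.75 = 7.66×10^-15; Term 2 = ν·Q^9.4·(…)^5.2 = 2.54×10^-13
D = 0.66·(7.66×10^-15 + 2.54×10^-13)^0.04 = 0.2071 m = 207 mm
Check: V = 1.92 m/s, Re = 8.72×10^5, f = 0.01203, h_f = 25.9 m ≈ 27.3 m ✓

D ≈ 207 mm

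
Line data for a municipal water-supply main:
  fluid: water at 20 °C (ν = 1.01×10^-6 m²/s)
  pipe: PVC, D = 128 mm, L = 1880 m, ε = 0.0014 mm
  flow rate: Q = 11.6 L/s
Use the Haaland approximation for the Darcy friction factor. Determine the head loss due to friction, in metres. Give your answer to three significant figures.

V = 4Q/(πD²) = 4·0.0116/(π·0.128²) = 0.9015 m/s
Re = VD/ν = 0.9015·0.128/1.01×10^-6 = 1.14×10^5 → turbulent
ε/D = 0.0014/128 = 1.09×10^-5
Haaland: f = 0.01738
h_f = f(L/D)V²/(2g) = 0.01738·(1880/0.128)·0.9015²/(2·9.81) = 10.57 m

h_f ≈ 10.6 m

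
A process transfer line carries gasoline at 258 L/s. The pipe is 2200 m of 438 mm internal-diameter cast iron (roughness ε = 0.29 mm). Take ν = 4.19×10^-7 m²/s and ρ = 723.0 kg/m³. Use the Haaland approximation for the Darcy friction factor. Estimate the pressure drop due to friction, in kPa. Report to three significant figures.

Δp ≈ 96.1 kPa

V = 4Q/(πD²) = 4·0.258/(π·0.438²) = 1.712 m/s
Re = VD/ν = 1.712·0.438/4.19×10^-7 = 1.79×10^6 → turbulent
ε/D = 0.29/438 = 6.62×10^-4
Haaland: f = 0.01804
h_f = f(L/D)V²/(2g) = 0.01804·(2200/0.438)·1.712²/(2·9.81) = 13.54 m
Δp = ρg·h_f = 723.0·9.81·13.54 = 96.06 kPa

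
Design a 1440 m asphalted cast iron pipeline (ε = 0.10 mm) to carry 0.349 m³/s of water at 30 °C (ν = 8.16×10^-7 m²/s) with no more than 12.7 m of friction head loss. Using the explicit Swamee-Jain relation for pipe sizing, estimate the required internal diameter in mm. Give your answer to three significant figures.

D ≈ 449 mm

Swamee-Jain (Type III): D = 0.66·[ε^1.25·(LQ²/(gh_f))^4.75 + ν·Q^9.4·(L/(gh_f))^5.2]^0.04
LQ²/(gh_f) = 1.408; L/(gh_f) = 11.56
Term 1 = ε^1.25·(…)^4.75 = 5.08×10^-5; Term 2 = ν·Q^9.4·(…)^5.2 = 1.38×10^-5
D = 0.66·(5.08×10^-5 + 1.38×10^-5)^0.04 = 0.4487 m = 449 mm
Check: V = 2.21 m/s, Re = 1.21×10^6, f = 0.01487, h_f = 11.9 m ≈ 12.7 m ✓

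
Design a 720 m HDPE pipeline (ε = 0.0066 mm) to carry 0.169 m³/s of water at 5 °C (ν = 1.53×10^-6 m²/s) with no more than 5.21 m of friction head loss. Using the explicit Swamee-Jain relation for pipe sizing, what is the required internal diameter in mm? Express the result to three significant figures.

D ≈ 344 mm

Swamee-Jain (Type III): D = 0.66·[ε^1.25·(LQ²/(gh_f))^4.75 + ν·Q^9.4·(L/(gh_f))^5.2]^0.04
LQ²/(gh_f) = 0.4023; L/(gh_f) = 14.09
Term 1 = ε^1.25·(…)^4.75 = 4.43×10^-9; Term 2 = ν·Q^9.4·(…)^5.2 = 7.96×10^-8
D = 0.66·(4.43×10^-9 + 7.96×10^-8)^0.04 = 0.3440 m = 344 mm
Check: V = 1.82 m/s, Re = 4.09×10^5, f = 0.01384, h_f = 4.89 m ≈ 5.21 m ✓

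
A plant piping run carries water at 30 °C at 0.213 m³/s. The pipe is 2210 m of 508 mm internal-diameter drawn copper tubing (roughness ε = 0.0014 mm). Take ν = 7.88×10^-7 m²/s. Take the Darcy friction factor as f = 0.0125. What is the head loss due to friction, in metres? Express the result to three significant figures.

V = 4Q/(πD²) = 4·0.213/(π·0.508²) = 1.051 m/s
h_f = f(L/D)V²/(2g) = 0.01250·(2210/0.508)·1.051²/(2·9.81) = 3.061 m

h_f ≈ 3.06 m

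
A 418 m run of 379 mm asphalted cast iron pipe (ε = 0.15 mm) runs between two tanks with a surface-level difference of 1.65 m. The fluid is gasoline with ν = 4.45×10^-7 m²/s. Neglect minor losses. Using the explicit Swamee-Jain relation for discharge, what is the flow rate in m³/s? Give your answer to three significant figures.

Q ≈ 0.151 m³/s

Swamee-Jain (Type II): Q = -0.965·√(gD⁵h_f/L)·ln[ε/(3.7D) + √(3.17ν²L/(gD³h_f))]
√(gD⁵h_f/L) = √(9.81·0.379⁵·1.65/418) = 0.01740
ε/(3.7D) = 1.07×10^-4; √(3.17ν²L/(gD³h_f)) = 1.73×10^-5
Q = -0.965·0.01740·ln(1.242×10^-4) = 0.1510 m³/s
Check: V = 1.34 m/s, Re = 1.14×10^6, f = 0.01648, h_f = 1.66 m ≈ 1.65 m ✓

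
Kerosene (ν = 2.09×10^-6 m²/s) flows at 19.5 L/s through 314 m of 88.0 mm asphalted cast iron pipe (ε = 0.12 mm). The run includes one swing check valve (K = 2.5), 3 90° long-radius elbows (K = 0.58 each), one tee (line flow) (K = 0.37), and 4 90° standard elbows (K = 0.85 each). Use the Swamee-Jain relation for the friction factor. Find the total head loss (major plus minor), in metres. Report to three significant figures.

V = 4Q/(πD²) = 3.206 m/s; V²/2g = 0.5239 m
Re = 1.35×10^5, ε/D = 0.00136 → f = 0.02303 (Swamee-Jain)
Major: h_f = f(L/D)·V²/2g = 0.02303·3568·0.5239 = 43.05 m
Minor: ΣK = 8.01; h_m = ΣK·V²/2g = 4.197 m
Total H_L = 43.05 + 4.197 = 47.25 m

H_L ≈ 47.2 m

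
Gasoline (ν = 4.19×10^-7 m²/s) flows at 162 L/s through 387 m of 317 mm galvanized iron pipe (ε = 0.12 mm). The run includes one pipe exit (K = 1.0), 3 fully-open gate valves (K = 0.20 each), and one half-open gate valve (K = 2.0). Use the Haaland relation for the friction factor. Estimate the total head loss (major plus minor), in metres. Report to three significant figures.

H_L ≈ 4.99 m

V = 4Q/(πD²) = 2.053 m/s; V²/2g = 0.2147 m
Re = 1.55×10^6, ε/D = 3.79×10^-4 → f = 0.01609 (Haaland)
Major: h_f = f(L/D)·V²/2g = 0.01609·1221·0.2147 = 4.218 m
Minor: ΣK = 3.60; h_m = ΣK·V²/2g = 0.7731 m
Total H_L = 4.218 + 0.7731 = 4.991 m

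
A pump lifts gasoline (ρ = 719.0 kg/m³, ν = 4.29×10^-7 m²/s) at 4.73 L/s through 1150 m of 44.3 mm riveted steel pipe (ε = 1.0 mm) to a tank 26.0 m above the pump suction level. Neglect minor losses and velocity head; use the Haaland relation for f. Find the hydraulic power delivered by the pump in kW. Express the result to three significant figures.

P_hyd ≈ 22.1 kW

V = 4Q/(πD²) = 3.069 m/s; Re = 3.17×10^5; ε/D = 0.0226; f = 0.05119
h_f = f(L/D)V²/2g = 637.8 m
Total head H = z + h_f = 26.0 + 637.8 = 663.8 m
P_hyd = ρgQH = 719.0·9.81·0.00473·663.8 = 22.15 kW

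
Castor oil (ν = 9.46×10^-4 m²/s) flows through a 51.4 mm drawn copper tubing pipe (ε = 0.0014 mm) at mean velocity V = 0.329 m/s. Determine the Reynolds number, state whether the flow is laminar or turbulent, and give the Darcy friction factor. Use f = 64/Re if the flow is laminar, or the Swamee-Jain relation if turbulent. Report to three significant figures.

Re ≈ 17.9; laminar; f = 64/Re ≈ 3.58

Re = VD/ν = 0.3290·0.0514/9.46×10^-4 = 17.9
Re < 2300 → laminar → f = 64/Re = 3.580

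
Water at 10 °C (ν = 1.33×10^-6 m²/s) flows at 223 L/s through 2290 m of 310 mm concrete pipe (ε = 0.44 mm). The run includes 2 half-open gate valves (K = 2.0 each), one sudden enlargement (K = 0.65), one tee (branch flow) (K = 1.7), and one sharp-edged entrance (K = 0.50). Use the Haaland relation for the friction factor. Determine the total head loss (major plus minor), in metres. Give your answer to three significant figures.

H_L ≈ 74.6 m

V = 4Q/(πD²) = 2.955 m/s; V²/2g = 0.4449 m
Re = 6.89×10^5, ε/D = 0.00142 → f = 0.02176 (Haaland)
Major: h_f = f(L/D)·V²/2g = 0.02176·7387·0.4449 = 71.53 m
Minor: ΣK = 6.85; h_m = ΣK·V²/2g = 3.048 m
Total H_L = 71.53 + 3.048 = 74.58 m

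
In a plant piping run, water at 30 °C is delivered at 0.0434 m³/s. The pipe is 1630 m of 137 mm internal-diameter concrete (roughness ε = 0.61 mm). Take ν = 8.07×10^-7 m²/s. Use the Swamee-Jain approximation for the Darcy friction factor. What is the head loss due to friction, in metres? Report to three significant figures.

V = 4Q/(πD²) = 4·0.0434/(π·0.137²) = 2.944 m/s
Re = VD/ν = 2.944·0.137/8.07×10^-7 = 5.00×10^5 → turbulent
ε/D = 0.61/137 = 0.00445
Swamee-Jain: f = 0.02964
h_f = f(L/D)V²/(2g) = 0.02964·(1630/0.137)·2.944²/(2·9.81) = 155.8 m

h_f ≈ 156 m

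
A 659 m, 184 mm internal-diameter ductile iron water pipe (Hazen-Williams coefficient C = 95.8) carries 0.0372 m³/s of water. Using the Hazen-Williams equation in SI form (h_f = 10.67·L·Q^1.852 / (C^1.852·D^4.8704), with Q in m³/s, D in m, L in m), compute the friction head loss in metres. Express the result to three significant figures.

h_f ≈ 12.9 m

h_f = 10.67·659·0.0372^1.852 / (95.8^1.852·0.184^4.8704) = 12.91 m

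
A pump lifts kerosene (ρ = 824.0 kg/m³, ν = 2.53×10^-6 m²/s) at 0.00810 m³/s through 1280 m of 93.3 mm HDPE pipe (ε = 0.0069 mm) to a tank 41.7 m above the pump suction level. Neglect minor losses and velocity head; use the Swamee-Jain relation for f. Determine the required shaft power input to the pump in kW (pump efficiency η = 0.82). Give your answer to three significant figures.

V = 4Q/(πD²) = 1.185 m/s; Re = 4.37×10^4; ε/D = 7.40×10^-5; f = 0.02169
h_f = f(L/D)V²/2g = 21.28 m
Total head H = z + h_f = 41.7 + 21.28 = 62.98 m
P_hyd = ρgQH = 824.0·9.81·0.00810·62.98 = 4.124 kW
P_shaft = P_hyd/η = 4.124/0.82 = 5.029 kW

P_shaft ≈ 5.03 kW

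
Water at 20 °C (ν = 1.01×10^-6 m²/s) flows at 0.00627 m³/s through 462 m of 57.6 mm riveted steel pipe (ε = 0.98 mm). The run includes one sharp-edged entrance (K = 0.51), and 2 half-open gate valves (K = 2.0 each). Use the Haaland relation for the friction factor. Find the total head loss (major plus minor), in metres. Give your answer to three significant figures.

H_L ≈ 111 m

V = 4Q/(πD²) = 2.406 m/s; V²/2g = 0.2951 m
Re = 1.37×10^5, ε/D = 0.0170 → f = 0.04615 (Haaland)
Major: h_f = f(L/D)·V²/2g = 0.04615·8021·0.2951 = 109.2 m
Minor: ΣK = 4.51; h_m = ΣK·V²/2g = 1.331 m
Total H_L = 109.2 + 1.331 = 110.6 m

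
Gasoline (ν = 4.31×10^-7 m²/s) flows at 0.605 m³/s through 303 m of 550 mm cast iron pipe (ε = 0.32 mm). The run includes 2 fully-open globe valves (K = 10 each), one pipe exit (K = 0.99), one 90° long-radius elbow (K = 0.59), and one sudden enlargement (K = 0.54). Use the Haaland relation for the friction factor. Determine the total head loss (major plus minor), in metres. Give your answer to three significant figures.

V = 4Q/(πD²) = 2.546 m/s; V²/2g = 0.3305 m
Re = 3.25×10^6, ε/D = 5.82×10^-4 → f = 0.01744 (Haaland)
Major: h_f = f(L/D)·V²/2g = 0.01744·550.9·0.3305 = 3.176 m
Minor: ΣK = 22.1; h_m = ΣK·V²/2g = 7.311 m
Total H_L = 3.176 + 7.311 = 10.49 m

H_L ≈ 10.5 m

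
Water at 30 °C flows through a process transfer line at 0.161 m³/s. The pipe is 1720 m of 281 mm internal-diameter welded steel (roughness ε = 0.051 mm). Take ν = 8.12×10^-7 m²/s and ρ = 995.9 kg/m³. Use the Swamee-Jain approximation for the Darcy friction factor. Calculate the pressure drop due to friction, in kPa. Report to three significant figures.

V = 4Q/(πD²) = 4·0.161/(π·0.281²) = 2.596 m/s
Re = VD/ν = 2.596·0.281/8.12×10^-7 = 8.98×10^5 → turbulent
ε/D = 0.051/281 = 1.81×10^-4
Swamee-Jain: f = 0.01466
h_f = f(L/D)V²/(2g) = 0.01466·(1720/0.281)·2.596²/(2·9.81) = 30.83 m
Δp = ρg·h_f = 995.9·9.81·30.83 = 301.2 kPa

Δp ≈ 301 kPa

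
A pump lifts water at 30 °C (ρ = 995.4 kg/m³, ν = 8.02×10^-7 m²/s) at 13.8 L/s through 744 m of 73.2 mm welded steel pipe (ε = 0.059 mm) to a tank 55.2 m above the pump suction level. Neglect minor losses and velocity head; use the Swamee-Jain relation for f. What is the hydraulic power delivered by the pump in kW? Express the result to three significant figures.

V = 4Q/(πD²) = 3.279 m/s; Re = 2.99×10^5; ε/D = 8.06×10^-4; f = 0.01990
h_f = f(L/D)V²/2g = 110.9 m
Total head H = z + h_f = 55.2 + 110.9 = 166.1 m
P_hyd = ρgQH = 995.4·9.81·0.0138·166.1 = 22.38 kW

P_hyd ≈ 22.4 kW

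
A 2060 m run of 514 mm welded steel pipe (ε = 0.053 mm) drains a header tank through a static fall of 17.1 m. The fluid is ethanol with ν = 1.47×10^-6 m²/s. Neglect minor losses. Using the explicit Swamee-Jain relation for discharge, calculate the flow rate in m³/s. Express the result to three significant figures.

Q ≈ 0.514 m³/s

Swamee-Jain (Type II): Q = -0.965·√(gD⁵h_f/L)·ln[ε/(3.7D) + √(3.17ν²L/(gD³h_f))]
√(gD⁵h_f/L) = √(9.81·0.514⁵·17.1/2060) = 0.05405
ε/(3.7D) = 2.79×10^-5; √(3.17ν²L/(gD³h_f)) = 2.49×10^-5
Q = -0.965·0.05405·ln(5.276×10^-5) = 0.5138 m³/s
Check: V = 2.48 m/s, Re = 8.66×10^5, f = 0.01372, h_f = 17.2 m ≈ 17.1 m ✓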